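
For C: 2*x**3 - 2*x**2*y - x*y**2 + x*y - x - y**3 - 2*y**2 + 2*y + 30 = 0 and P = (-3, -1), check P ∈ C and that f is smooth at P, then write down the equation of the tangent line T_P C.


Tangent line at P: 39*x - 24*y + 93 = 0.

Step 1: f(-3, -1) = 0, so P lies on C.
Step 2: partial derivatives
  f_x(x, y) = 6*x**2 - 4*x*y - y**2 + y - 1, f_y(x, y) = -2*x**2 - 2*x*y + x - 3*y**2 - 4*y + 2.
  f_x(P) = 39, f_y(P) = -24 (gradient nonzero, so P is smooth).
Step 3: tangent line at P: 39·(x − -3) + -24·(y − -1) = 0.
Expanding: 39*x - 24*y + 93 = 0.


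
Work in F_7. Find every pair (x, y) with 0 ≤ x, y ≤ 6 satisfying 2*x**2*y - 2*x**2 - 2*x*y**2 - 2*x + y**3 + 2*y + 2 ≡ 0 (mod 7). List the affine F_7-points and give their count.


Affine F_7-points: {(0, 2), (0, 3), (3, 1), (3, 6), (5, 2), (5, 3), (5, 5)}; count = 7.

For each of the 49 pairs (x, y) ∈ F_7², evaluate f(x, y) mod 7. Record the zeros.
  x = 0: [0↦2, 1↦5, 2↦0, 3↦0, 4↦4, 5↦4, 6↦6]  zeros at y ∈ {2, 3}
  x = 1: [0↦5, 1↦1, 2↦6, 3↦5, 4↦4, 5↦2, 6↦5]  zeros at y ∈ ∅
  x = 2: [0↦4, 1↦4, 2↦2, 3↦4, 4↦2, 5↦2, 6↦3]  zeros at y ∈ ∅
  x = 3: [0↦6, 1↦0, 2↦2, 3↦4, 4↦5, 5↦4, 6↦0]  zeros at y ∈ {1, 6}
  x = 4: [0↦4, 1↦3, 2↦6, 3↦5, 4↦6, 5↦1, 6↦3]  zeros at y ∈ ∅
  x = 5: [0↦5, 1↦6, 2↦0, 3↦0, 4↦5, 5↦0, 6↦5]  zeros at y ∈ {2, 3, 5}
  x = 6: [0↦2, 1↦2, 2↦5, 3↦3, 4↦2, 5↦1, 6↦6]  zeros at y ∈ ∅
Collecting zeros: affine points = {(0, 2), (0, 3), (3, 1), (3, 6), (5, 2), (5, 3), (5, 5)}.
Total count |C(F_7)_aff| = 7.


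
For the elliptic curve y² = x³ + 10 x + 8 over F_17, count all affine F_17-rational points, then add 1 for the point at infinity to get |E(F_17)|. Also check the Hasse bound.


Affine points = {(0, 5), (0, 12), (1, 6), (1, 11), (2, 6), (2, 11), (5, 8), (5, 9), (7, 8), (7, 9), (11, 2), (11, 15), (14, 6), (14, 11)}; affine count = 14; |E(F_17)| = 15.

Discriminant check: Δ ∝ 4a³ + 27b² = 4·10³ + 27·8² = 4·1000 + 27·64 ≡ 16 (mod 17). Nonzero ⇒ E is nonsingular.
For each x ∈ F_17, compute rhs = x³ + 10·x + 8 mod 17, then count y ∈ F_17 with y² ≡ rhs.
  x = 0: rhs = 8, matching y values: 5, 12 (2 points).
  x = 1: rhs = 2, matching y values: 6, 11 (2 points).
  x = 2: rhs = 2, matching y values: 6, 11 (2 points).
  x = 3: rhs = 14, matching y values: none (0 points).
  x = 4: rhs = 10, matching y values: none (0 points).
  x = 5: rhs = 13, matching y values: 8, 9 (2 points).
  x = 6: rhs = 12, matching y values: none (0 points).
  x = 7: rhs = 13, matching y values: 8, 9 (2 points).
  x = 8: rhs = 5, matching y values: none (0 points).
  x = 9: rhs = 11, matching y values: none (0 points).
  x = 10: rhs = 3, matching y values: none (0 points).
  x = 11: rhs = 4, matching y values: 2, 15 (2 points).
  x = 12: rhs = 3, matching y values: none (0 points).
  x = 13: rhs = 6, matching y values: none (0 points).
  x = 14: rhs = 2, matching y values: 6, 11 (2 points).
  x = 15: rhs = 14, matching y values: none (0 points).
  x = 16: rhs = 14, matching y values: none (0 points).
Total affine count: 14.
Full point count |E(F_17)| = 14 + 1 = 15.
Hasse bound: |15 − (17+1)| = |-3| = 3 ≤ 2√17 ≈ 8.2462 ✓.


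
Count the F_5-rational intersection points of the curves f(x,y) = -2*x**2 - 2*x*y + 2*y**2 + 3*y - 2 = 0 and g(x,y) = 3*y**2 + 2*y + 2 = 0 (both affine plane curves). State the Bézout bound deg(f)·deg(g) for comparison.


Common zeros: {(0, 3), (2, 3)}; count = 2; Bézout bound = 4.

deg(f) = 2, deg(g) = 2, so Bézout bound = 4.
Scan x ∈ F_5. For each x, list the y ∈ F_5 with f(x, y) ≡ 0 and those with g(x, y) ≡ 0 (mod 5); the common zeros in that column are the intersection.
  x = 0: f ≡ 0 at y ∈ {3}; g ≡ 0 at y ∈ {3}; common: {3}.
  x = 1: f ≡ 0 at y ∈ ∅; g ≡ 0 at y ∈ {3}; common: ∅.
  x = 2: f ≡ 0 at y ∈ {0, 3}; g ≡ 0 at y ∈ {3}; common: {3}.
  x = 3: f ≡ 0 at y ∈ {0, 4}; g ≡ 0 at y ∈ {3}; common: ∅.
  x = 4: f ≡ 0 at y ∈ ∅; g ≡ 0 at y ∈ {3}; common: ∅.
Collecting: common zeros = {(0, 3), (2, 3)}, so the count is 2.
Comparison with the Bézout bound: 2 ≤ 4 = deg(f)·deg(g), as expected for curves with no common component (the affine F_5-count falls short of the bound because intersections may lie at infinity, over extension fields, or carry multiplicity).


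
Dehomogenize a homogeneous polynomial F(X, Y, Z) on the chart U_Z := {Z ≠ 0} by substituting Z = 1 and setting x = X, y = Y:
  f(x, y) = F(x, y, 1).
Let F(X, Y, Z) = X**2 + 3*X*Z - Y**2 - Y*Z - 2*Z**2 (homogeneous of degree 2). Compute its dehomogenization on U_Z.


f(x, y) = x**2 + 3*x - y**2 - y - 2

On U_Z we set Z = 1. Each monomial c·X^i·Y^j·Z^k in F becomes c·x^i·y^j·1^k = c·x^i·y^j.
Substituting Z = 1: F(X, Y, 1) = x**2 + 3*x - y**2 - y - 2.
Note: deg(f) ≤ deg(F) = 2; strict inequality happens when F is divisible by Z (lost terms).


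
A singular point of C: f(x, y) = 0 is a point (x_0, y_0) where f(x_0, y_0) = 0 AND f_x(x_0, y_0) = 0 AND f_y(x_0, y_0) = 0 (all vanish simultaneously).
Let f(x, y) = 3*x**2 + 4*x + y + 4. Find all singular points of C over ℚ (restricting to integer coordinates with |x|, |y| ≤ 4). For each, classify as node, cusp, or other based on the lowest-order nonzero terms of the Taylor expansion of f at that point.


No singular points in the scanned grid; C is smooth there.

Compute partial derivatives:
  f_x = 6*x + 4.
  f_y = 1.
f_y = 1 is a nonzero constant, so f_y never vanishes: no point (x, y) can satisfy f = f_x = f_y = 0. In particular no (x, y) ∈ {−4, ..., 4}² is singular; the curve is smooth.


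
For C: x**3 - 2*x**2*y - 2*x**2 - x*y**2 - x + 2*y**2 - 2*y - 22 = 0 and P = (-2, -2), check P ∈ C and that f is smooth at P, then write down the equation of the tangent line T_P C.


Tangent line at P: -x - 26*y - 54 = 0.

Step 1: f(-2, -2) = 0, so P lies on C.
Step 2: partial derivatives
  f_x(x, y) = 3*x**2 - 4*x*y - 4*x - y**2 - 1, f_y(x, y) = -2*x**2 - 2*x*y + 4*y - 2.
  f_x(P) = -1, f_y(P) = -26 (gradient nonzero, so P is smooth).
Step 3: tangent line at P: -1·(x − -2) + -26·(y − -2) = 0.
Expanding: -x - 26*y - 54 = 0.


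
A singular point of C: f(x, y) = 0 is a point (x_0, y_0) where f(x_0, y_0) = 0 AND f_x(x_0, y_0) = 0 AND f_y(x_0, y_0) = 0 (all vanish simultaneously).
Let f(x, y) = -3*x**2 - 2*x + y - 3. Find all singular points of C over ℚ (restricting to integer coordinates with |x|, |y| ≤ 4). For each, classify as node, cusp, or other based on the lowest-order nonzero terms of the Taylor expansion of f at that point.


No singular points in the scanned grid; C is smooth there.

Compute partial derivatives:
  f_x = -6*x - 2.
  f_y = 1.
f_y = 1 is a nonzero constant, so f_y never vanishes: no point (x, y) can satisfy f = f_x = f_y = 0. In particular no (x, y) ∈ {−4, ..., 4}² is singular; the curve is smooth.


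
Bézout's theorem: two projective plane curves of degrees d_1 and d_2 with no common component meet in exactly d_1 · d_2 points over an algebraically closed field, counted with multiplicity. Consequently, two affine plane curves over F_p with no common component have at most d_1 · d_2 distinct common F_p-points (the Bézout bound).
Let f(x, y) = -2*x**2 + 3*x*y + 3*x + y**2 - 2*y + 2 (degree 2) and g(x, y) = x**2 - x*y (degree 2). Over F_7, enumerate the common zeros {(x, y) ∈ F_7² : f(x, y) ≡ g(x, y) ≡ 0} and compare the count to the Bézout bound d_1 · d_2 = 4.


Common zeros: ∅; count = 0; Bézout bound = 4.

deg(f) = 2, deg(g) = 2, so Bézout bound = 4.
Scan x ∈ F_7. For each x, list the y ∈ F_7 with f(x, y) ≡ 0 and those with g(x, y) ≡ 0 (mod 7); the common zeros in that column are the intersection.
  x = 0: f ≡ 0 at y ∈ ∅; g ≡ 0 at y ∈ {0, 1, 2, 3, 4, 5, 6}; common: ∅.
  x = 1: f ≡ 0 at y ∈ ∅; g ≡ 0 at y ∈ {1}; common: ∅.
  x = 2: f ≡ 0 at y ∈ {0, 3}; g ≡ 0 at y ∈ {2}; common: ∅.
  x = 3: f ≡ 0 at y ∈ {0}; g ≡ 0 at y ∈ {3}; common: ∅.
  x = 4: f ≡ 0 at y ∈ {1, 3}; g ≡ 0 at y ∈ {4}; common: ∅.
  x = 5: f ≡ 0 at y ∈ {4}; g ≡ 0 at y ∈ {5}; common: ∅.
  x = 6: f ≡ 0 at y ∈ {1, 4}; g ≡ 0 at y ∈ {6}; common: ∅.
Collecting: common zeros = ∅, so the count is 0.
Comparison with the Bézout bound: 0 ≤ 4 = deg(f)·deg(g), as expected for curves with no common component (the affine F_7-count falls short of the bound because intersections may lie at infinity, over extension fields, or carry multiplicity).


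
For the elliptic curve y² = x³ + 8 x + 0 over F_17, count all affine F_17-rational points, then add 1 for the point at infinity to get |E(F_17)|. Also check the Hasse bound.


Affine points = {(0, 0), (1, 3), (1, 14), (3, 0), (6, 3), (6, 14), (7, 5), (7, 12), (8, 7), (8, 10), (9, 6), (9, 11), (10, 3), (10, 14), (11, 5), (11, 12), (14, 0), (16, 5), (16, 12)}; affine count = 19; |E(F_17)| = 20.

Discriminant check: Δ ∝ 4a³ + 27b² = 4·8³ + 27·0² = 4·512 + 27·0 ≡ 8 (mod 17). Nonzero ⇒ E is nonsingular.
For each x ∈ F_17, compute rhs = x³ + 8·x + 0 mod 17, then count y ∈ F_17 with y² ≡ rhs.
  x = 0: rhs = 0, matching y values: 0 (1 points).
  x = 1: rhs = 9, matching y values: 3, 14 (2 points).
  x = 2: rhs = 7, matching y values: none (0 points).
  x = 3: rhs = 0, matching y values: 0 (1 points).
  x = 4: rhs = 11, matching y values: none (0 points).
  x = 5: rhs = 12, matching y values: none (0 points).
  x = 6: rhs = 9, matching y values: 3, 14 (2 points).
  x = 7: rhs = 8, matching y values: 5, 12 (2 points).
  x = 8: rhs = 15, matching y values: 7, 10 (2 points).
  x = 9: rhs = 2, matching y values: 6, 11 (2 points).
  x = 10: rhs = 9, matching y values: 3, 14 (2 points).
  x = 11: rhs = 8, matching y values: 5, 12 (2 points).
  x = 12: rhs = 5, matching y values: none (0 points).
  x = 13: rhs = 6, matching y values: none (0 points).
  x = 14: rhs = 0, matching y values: 0 (1 points).
  x = 15: rhs = 10, matching y values: none (0 points).
  x = 16: rhs = 8, matching y values: 5, 12 (2 points).
Total affine count: 19.
Full point count |E(F_17)| = 19 + 1 = 20.
Hasse bound: |20 − (17+1)| = |2| = 2 ≤ 2√17 ≈ 8.2462 ✓.


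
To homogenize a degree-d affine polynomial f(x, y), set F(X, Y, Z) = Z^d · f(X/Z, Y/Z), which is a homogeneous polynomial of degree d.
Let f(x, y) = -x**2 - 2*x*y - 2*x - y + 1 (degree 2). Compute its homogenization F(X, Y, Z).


F(X, Y, Z) = -X**2 - 2*X*Y - 2*X*Z - Y*Z + Z**2

deg(f) = 2.
Substitute x = X/Z, y = Y/Z into f, then multiply by Z^2.
  monomial -1·x^2·y^0 ↦ -1·X^2·Y^0·Z^0.
  monomial -2·x^1·y^1 ↦ -2·X^1·Y^1·Z^0.
  monomial -2·x^1·y^0 ↦ -2·X^1·Y^0·Z^1.
  monomial -1·x^0·y^1 ↦ -1·X^0·Y^1·Z^1.
  monomial 1·x^0·y^0 ↦ 1·X^0·Y^0·Z^2.
Collecting: F(X, Y, Z) = -X**2 - 2*X*Y - 2*X*Z - Y*Z + Z**2.


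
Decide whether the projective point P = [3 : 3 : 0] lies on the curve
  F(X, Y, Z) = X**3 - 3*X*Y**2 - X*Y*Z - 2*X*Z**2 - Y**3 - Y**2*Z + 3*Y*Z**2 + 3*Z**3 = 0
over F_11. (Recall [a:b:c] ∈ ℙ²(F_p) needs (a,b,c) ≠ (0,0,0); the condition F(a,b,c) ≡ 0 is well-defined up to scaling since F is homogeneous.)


F(3,3,0) ≡ 7 (mod 11); P is NOT on the curve.

Evaluate F(3, 3, 0) term-by-term (mod 11).
  X**3 ↦ 1·27·1·1 = 27
  -3*X*Y**2 ↦ -3·3·9·1 = -81
  -X*Y*Z ↦ -1·3·3·0 = 0
  -2*X*Z**2 ↦ -2·3·1·0 = 0
  -Y**3 ↦ -1·1·27·1 = -27
  -Y**2*Z ↦ -1·1·9·0 = 0
  3*Y*Z**2 ↦ 3·1·3·0 = 0
  3*Z**3 ↦ 3·1·1·0 = 0
Sum: F(3, 3, 0) = (27) + (-81) + (0) + (0) + (-27) + (0) + (0) + (0) = -81.
Reducing mod 11: -81 ≡ 7 (mod 11).
Since F(a, b, c) ≡ 7 ≠ 0 (mod 11), P does NOT lie on the curve.


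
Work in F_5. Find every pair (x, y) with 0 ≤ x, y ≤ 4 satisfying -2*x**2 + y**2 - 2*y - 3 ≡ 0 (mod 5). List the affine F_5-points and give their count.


Affine F_5-points: {(0, 3), (0, 4), (1, 0), (1, 2), (4, 0), (4, 2)}; count = 6.

For each of the 25 pairs (x, y) ∈ F_5², evaluate f(x, y) mod 5. Record the zeros.
  x = 0: [0↦2, 1↦1, 2↦2, 3↦0, 4↦0]  zeros at y ∈ {3, 4}
  x = 1: [0↦0, 1↦4, 2↦0, 3↦3, 4↦3]  zeros at y ∈ {0, 2}
  x = 2: [0↦4, 1↦3, 2↦4, 3↦2, 4↦2]  zeros at y ∈ ∅
  x = 3: [0↦4, 1↦3, 2↦4, 3↦2, 4↦2]  zeros at y ∈ ∅
  x = 4: [0↦0, 1↦4, 2↦0, 3↦3, 4↦3]  zeros at y ∈ {0, 2}
Collecting zeros: affine points = {(0, 3), (0, 4), (1, 0), (1, 2), (4, 0), (4, 2)}.
Total count |C(F_5)_aff| = 6.


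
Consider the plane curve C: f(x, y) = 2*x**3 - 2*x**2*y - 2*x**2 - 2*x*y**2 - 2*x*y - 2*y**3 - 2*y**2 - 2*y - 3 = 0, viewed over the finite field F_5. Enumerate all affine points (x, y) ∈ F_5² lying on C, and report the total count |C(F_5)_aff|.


Affine F_5-points: {(1, 1), (2, 0), (2, 3), (2, 4)}; count = 4.

For each of the 25 pairs (x, y) ∈ F_5², evaluate f(x, y) mod 5. Record the zeros.
  x = 0: [0↦2, 1↦1, 2↦4, 3↦4, 4↦4]  zeros at y ∈ ∅
  x = 1: [0↦2, 1↦0, 2↦3, 3↦4, 4↦1]  zeros at y ∈ {1}
  x = 2: [0↦0, 1↦3, 2↦2, 3↦0, 4↦0]  zeros at y ∈ {0, 3, 4}
  x = 3: [0↦3, 1↦2, 2↦3, 3↦4, 4↦3]  zeros at y ∈ ∅
  x = 4: [0↦3, 1↦4, 2↦3, 3↦3, 4↦2]  zeros at y ∈ ∅
Collecting zeros: affine points = {(1, 1), (2, 0), (2, 3), (2, 4)}.
Total count |C(F_5)_aff| = 4.


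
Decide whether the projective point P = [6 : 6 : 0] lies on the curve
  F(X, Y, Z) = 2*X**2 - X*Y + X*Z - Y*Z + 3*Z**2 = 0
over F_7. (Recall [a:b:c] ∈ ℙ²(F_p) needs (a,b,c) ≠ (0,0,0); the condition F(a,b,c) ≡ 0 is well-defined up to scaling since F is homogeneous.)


F(6,6,0) ≡ 1 (mod 7); P is NOT on the curve.

Evaluate F(6, 6, 0) term-by-term (mod 7).
  2*X**2 ↦ 2·36·1·1 = 72
  -X*Y ↦ -1·6·6·1 = -36
  X*Z ↦ 1·6·1·0 = 0
  -Y*Z ↦ -1·1·6·0 = 0
  3*Z**2 ↦ 3·1·1·0 = 0
Sum: F(6, 6, 0) = (72) + (-36) + (0) + (0) + (0) = 36.
Reducing mod 7: 36 ≡ 1 (mod 7).
Since F(a, b, c) ≡ 1 ≠ 0 (mod 7), P does NOT lie on the curve.


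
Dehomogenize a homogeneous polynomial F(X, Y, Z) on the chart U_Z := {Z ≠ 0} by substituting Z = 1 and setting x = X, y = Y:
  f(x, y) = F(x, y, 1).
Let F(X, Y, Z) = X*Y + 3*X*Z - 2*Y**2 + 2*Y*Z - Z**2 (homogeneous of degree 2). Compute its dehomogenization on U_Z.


f(x, y) = x*y + 3*x - 2*y**2 + 2*y - 1

On U_Z we set Z = 1. Each monomial c·X^i·Y^j·Z^k in F becomes c·x^i·y^j·1^k = c·x^i·y^j.
Substituting Z = 1: F(X, Y, 1) = x*y + 3*x - 2*y**2 + 2*y - 1.
Note: deg(f) ≤ deg(F) = 2; strict inequality happens when F is divisible by Z (lost terms).


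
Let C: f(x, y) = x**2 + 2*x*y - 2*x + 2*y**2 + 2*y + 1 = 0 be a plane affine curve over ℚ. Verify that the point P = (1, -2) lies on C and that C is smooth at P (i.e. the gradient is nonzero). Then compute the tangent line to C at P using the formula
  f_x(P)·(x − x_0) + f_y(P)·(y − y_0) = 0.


Tangent line at P: -4*x - 4*y - 4 = 0.

Step 1: f(1, -2) = 0, so P lies on C.
Step 2: partial derivatives
  f_x(x, y) = 2*x + 2*y - 2, f_y(x, y) = 2*x + 4*y + 2.
  f_x(P) = -4, f_y(P) = -4 (gradient nonzero, so P is smooth).
Step 3: tangent line at P: -4·(x − 1) + -4·(y − -2) = 0.
Expanding: -4*x - 4*y - 4 = 0.


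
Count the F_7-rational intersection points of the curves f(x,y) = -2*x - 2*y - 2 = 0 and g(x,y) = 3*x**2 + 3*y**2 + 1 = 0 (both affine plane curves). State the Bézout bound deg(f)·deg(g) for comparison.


Common zeros: ∅; count = 0; Bézout bound = 2.

deg(f) = 1, deg(g) = 2, so Bézout bound = 2.
Scan x ∈ F_7. For each x, list the y ∈ F_7 with f(x, y) ≡ 0 and those with g(x, y) ≡ 0 (mod 7); the common zeros in that column are the intersection.
  x = 0: f ≡ 0 at y ∈ {6}; g ≡ 0 at y ∈ {3, 4}; common: ∅.
  x = 1: f ≡ 0 at y ∈ {5}; g ≡ 0 at y ∈ {1, 6}; common: ∅.
  x = 2: f ≡ 0 at y ∈ {4}; g ≡ 0 at y ∈ ∅; common: ∅.
  x = 3: f ≡ 0 at y ∈ {3}; g ≡ 0 at y ∈ {0}; common: ∅.
  x = 4: f ≡ 0 at y ∈ {2}; g ≡ 0 at y ∈ {0}; common: ∅.
  x = 5: f ≡ 0 at y ∈ {1}; g ≡ 0 at y ∈ ∅; common: ∅.
  x = 6: f ≡ 0 at y ∈ {0}; g ≡ 0 at y ∈ {1, 6}; common: ∅.
Collecting: common zeros = ∅, so the count is 0.
Comparison with the Bézout bound: 0 ≤ 2 = deg(f)·deg(g), as expected for curves with no common component (the affine F_7-count falls short of the bound because intersections may lie at infinity, over extension fields, or carry multiplicity).


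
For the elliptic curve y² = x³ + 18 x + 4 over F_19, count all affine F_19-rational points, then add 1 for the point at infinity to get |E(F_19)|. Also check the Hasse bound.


Affine points = {(0, 2), (0, 17), (1, 2), (1, 17), (3, 3), (3, 16), (4, 8), (4, 11), (6, 9), (6, 10), (7, 6), (7, 13), (10, 5), (10, 14), (14, 6), (14, 13), (15, 1), (15, 18), (17, 6), (17, 13), (18, 2), (18, 17)}; affine count = 22; |E(F_19)| = 23.

Discriminant check: Δ ∝ 4a³ + 27b² = 4·18³ + 27·4² = 4·5832 + 27·16 ≡ 10 (mod 19). Nonzero ⇒ E is nonsingular.
For each x ∈ F_19, compute rhs = x³ + 18·x + 4 mod 19, then count y ∈ F_19 with y² ≡ rhs.
  x = 0: rhs = 4, matching y values: 2, 17 (2 points).
  x = 1: rhs = 4, matching y values: 2, 17 (2 points).
  x = 2: rhs = 10, matching y values: none (0 points).
  x = 3: rhs = 9, matching y values: 3, 16 (2 points).
  x = 4: rhs = 7, matching y values: 8, 11 (2 points).
  x = 5: rhs = 10, matching y values: none (0 points).
  x = 6: rhs = 5, matching y values: 9, 10 (2 points).
  x = 7: rhs = 17, matching y values: 6, 13 (2 points).
  x = 8: rhs = 14, matching y values: none (0 points).
  x = 9: rhs = 2, matching y values: none (0 points).
  x = 10: rhs = 6, matching y values: 5, 14 (2 points).
  x = 11: rhs = 13, matching y values: none (0 points).
  x = 12: rhs = 10, matching y values: none (0 points).
  x = 13: rhs = 3, matching y values: none (0 points).
  x = 14: rhs = 17, matching y values: 6, 13 (2 points).
  x = 15: rhs = 1, matching y values: 1, 18 (2 points).
  x = 16: rhs = 18, matching y values: none (0 points).
  x = 17: rhs = 17, matching y values: 6, 13 (2 points).
  x = 18: rhs = 4, matching y values: 2, 17 (2 points).
Total affine count: 22.
Full point count |E(F_19)| = 22 + 1 = 23.
Hasse bound: |23 − (19+1)| = |3| = 3 ≤ 2√19 ≈ 8.7178 ✓.


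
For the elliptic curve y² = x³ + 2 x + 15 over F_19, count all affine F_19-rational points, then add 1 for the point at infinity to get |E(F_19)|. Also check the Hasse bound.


Affine points = {(4, 7), (4, 12), (5, 6), (5, 13), (7, 7), (7, 12), (8, 7), (8, 12), (10, 3), (10, 16), (11, 0), (12, 0), (15, 0), (16, 1), (16, 18)}; affine count = 15; |E(F_19)| = 16.

Discriminant check: Δ ∝ 4a³ + 27b² = 4·2³ + 27·15² = 4·8 + 27·225 ≡ 8 (mod 19). Nonzero ⇒ E is nonsingular.
For each x ∈ F_19, compute rhs = x³ + 2·x + 15 mod 19, then count y ∈ F_19 with y² ≡ rhs.
  x = 0: rhs = 15, matching y values: none (0 points).
  x = 1: rhs = 18, matching y values: none (0 points).
  x = 2: rhs = 8, matching y values: none (0 points).
  x = 3: rhs = 10, matching y values: none (0 points).
  x = 4: rhs = 11, matching y values: 7, 12 (2 points).
  x = 5: rhs = 17, matching y values: 6, 13 (2 points).
  x = 6: rhs = 15, matching y values: none (0 points).
  x = 7: rhs = 11, matching y values: 7, 12 (2 points).
  x = 8: rhs = 11, matching y values: 7, 12 (2 points).
  x = 9: rhs = 2, matching y values: none (0 points).
  x = 10: rhs = 9, matching y values: 3, 16 (2 points).
  x = 11: rhs = 0, matching y values: 0 (1 points).
  x = 12: rhs = 0, matching y values: 0 (1 points).
  x = 13: rhs = 15, matching y values: none (0 points).
  x = 14: rhs = 13, matching y values: none (0 points).
  x = 15: rhs = 0, matching y values: 0 (1 points).
  x = 16: rhs = 1, matching y values: 1, 18 (2 points).
  x = 17: rhs = 3, matching y values: none (0 points).
  x = 18: rhs = 12, matching y values: none (0 points).
Total affine count: 15.
Full point count |E(F_19)| = 15 + 1 = 16.
Hasse bound: |16 − (19+1)| = |-4| = 4 ≤ 2√19 ≈ 8.7178 ✓.


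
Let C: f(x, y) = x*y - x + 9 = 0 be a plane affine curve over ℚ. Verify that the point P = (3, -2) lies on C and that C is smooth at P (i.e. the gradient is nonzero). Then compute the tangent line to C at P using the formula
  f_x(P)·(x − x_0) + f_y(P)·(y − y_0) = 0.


Tangent line at P: -3*x + 3*y + 15 = 0.

Step 1: f(3, -2) = 0, so P lies on C.
Step 2: partial derivatives
  f_x(x, y) = y - 1, f_y(x, y) = x.
  f_x(P) = -3, f_y(P) = 3 (gradient nonzero, so P is smooth).
Step 3: tangent line at P: -3·(x − 3) + 3·(y − -2) = 0.
Expanding: -3*x + 3*y + 15 = 0.


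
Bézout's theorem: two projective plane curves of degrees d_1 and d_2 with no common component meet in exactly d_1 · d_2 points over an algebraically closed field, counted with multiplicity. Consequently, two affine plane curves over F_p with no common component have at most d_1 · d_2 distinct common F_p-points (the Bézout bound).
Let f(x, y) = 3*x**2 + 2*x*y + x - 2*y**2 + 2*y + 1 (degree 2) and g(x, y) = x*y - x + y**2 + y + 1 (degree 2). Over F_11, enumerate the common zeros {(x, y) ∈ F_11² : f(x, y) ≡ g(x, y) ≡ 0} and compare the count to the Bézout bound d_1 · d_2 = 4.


Common zeros: {(1, 9), (6, 10)}; count = 2; Bézout bound = 4.

deg(f) = 2, deg(g) = 2, so Bézout bound = 4.
Scan x ∈ F_11. For each x, list the y ∈ F_11 with f(x, y) ≡ 0 and those with g(x, y) ≡ 0 (mod 11); the common zeros in that column are the intersection.
  x = 0: f ≡ 0 at y ∈ {3, 9}; g ≡ 0 at y ∈ ∅; common: ∅.
  x = 1: f ≡ 0 at y ∈ {4, 9}; g ≡ 0 at y ∈ {0, 9}; common: {9}.
  x = 2: f ≡ 0 at y ∈ ∅; g ≡ 0 at y ∈ ∅; common: ∅.
  x = 3: f ≡ 0 at y ∈ {7, 8}; g ≡ 0 at y ∈ ∅; common: ∅.
  x = 4: f ≡ 0 at y ∈ ∅; g ≡ 0 at y ∈ {2, 4}; common: ∅.
  x = 5: f ≡ 0 at y ∈ {3}; g ≡ 0 at y ∈ ∅; common: ∅.
  x = 6: f ≡ 0 at y ∈ {8, 10}; g ≡ 0 at y ∈ {5, 10}; common: {10}.
  x = 7: f ≡ 0 at y ∈ {4}; g ≡ 0 at y ∈ {7}; common: ∅.
  x = 8: f ≡ 0 at y ∈ ∅; g ≡ 0 at y ∈ ∅; common: ∅.
  x = 9: f ≡ 0 at y ∈ {0, 10}; g ≡ 0 at y ∈ {6}; common: ∅.
  x = 10: f ≡ 0 at y ∈ ∅; g ≡ 0 at y ∈ {3, 8}; common: ∅.
Collecting: common zeros = {(1, 9), (6, 10)}, so the count is 2.
Comparison with the Bézout bound: 2 ≤ 4 = deg(f)·deg(g), as expected for curves with no common component (the affine F_11-count falls short of the bound because intersections may lie at infinity, over extension fields, or carry multiplicity).


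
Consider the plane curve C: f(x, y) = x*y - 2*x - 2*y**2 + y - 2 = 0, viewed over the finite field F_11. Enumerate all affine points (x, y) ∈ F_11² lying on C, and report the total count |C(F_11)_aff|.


Affine F_11-points: {(1, 5), (1, 7), (2, 8), (2, 10), (4, 4), (6, 3), (6, 6), (8, 1), (8, 9), (10, 0)}; count = 10.

For each of the 121 pairs (x, y) ∈ F_11², evaluate f(x, y) mod 11. Record the zeros.
  x = 0: [0↦9, 1↦8, 2↦3, 3↦5, 4↦3, 5↦8, 6↦9, 7↦6, 8↦10, 9↦10, 10↦6]  zeros at y ∈ ∅
  x = 1: [0↦7, 1↦7, 2↦3, 3↦6, 4↦5, 5↦0, 6↦2, 7↦0, 8↦5, 9↦6, 10↦3]  zeros at y ∈ {5, 7}
  x = 2: [0↦5, 1↦6, 2↦3, 3↦7, 4↦7, 5↦3, 6↦6, 7↦5, 8↦0, 9↦2, 10↦0]  zeros at y ∈ {8, 10}
  x = 3: [0↦3, 1↦5, 2↦3, 3↦8, 4↦9, 5↦6, 6↦10, 7↦10, 8↦6, 9↦9, 10↦8]  zeros at y ∈ ∅
  x = 4: [0↦1, 1↦4, 2↦3, 3↦9, 4↦0, 5↦9, 6↦3, 7↦4, 8↦1, 9↦5, 10↦5]  zeros at y ∈ {4}
  x = 5: [0↦10, 1↦3, 2↦3, 3↦10, 4↦2, 5↦1, 6↦7, 7↦9, 8↦7, 9↦1, 10↦2]  zeros at y ∈ ∅
  x = 6: [0↦8, 1↦2, 2↦3, 3↦0, 4↦4, 5↦4, 6↦0, 7↦3, 8↦2, 9↦8, 10↦10]  zeros at y ∈ {3, 6}
  x = 7: [0↦6, 1↦1, 2↦3, 3↦1, 4↦6, 5↦7, 6↦4, 7↦8, 8↦8, 9↦4, 10↦7]  zeros at y ∈ ∅
  x = 8: [0↦4, 1↦0, 2↦3, 3↦2, 4↦8, 5↦10, 6↦8, 7↦2, 8↦3, 9↦0, 10↦4]  zeros at y ∈ {1, 9}
  x = 9: [0↦2, 1↦10, 2↦3, 3↦3, 4↦10, 5↦2, 6↦1, 7↦7, 8↦9, 9↦7, 10↦1]  zeros at y ∈ ∅
  x = 10: [0↦0, 1↦9, 2↦3, 3↦4, 4↦1, 5↦5, 6↦5, 7↦1, 8↦4, 9↦3, 10↦9]  zeros at y ∈ {0}
Collecting zeros: affine points = {(1, 5), (1, 7), (2, 8), (2, 10), (4, 4), (6, 3), (6, 6), (8, 1), (8, 9), (10, 0)}.
Total count |C(F_11)_aff| = 10.


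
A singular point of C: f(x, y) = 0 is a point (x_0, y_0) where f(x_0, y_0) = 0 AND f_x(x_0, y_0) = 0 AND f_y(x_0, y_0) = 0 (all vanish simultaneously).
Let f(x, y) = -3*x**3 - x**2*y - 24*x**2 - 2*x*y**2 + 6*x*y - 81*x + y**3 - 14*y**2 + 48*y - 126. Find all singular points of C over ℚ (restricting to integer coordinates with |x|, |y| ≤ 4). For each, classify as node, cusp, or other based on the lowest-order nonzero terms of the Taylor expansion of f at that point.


Singular points: {(-3, 3)}; classification: cusp.

Compute partial derivatives:
  f_x = -9*x**2 - 2*x*y - 48*x - 2*y**2 + 6*y - 81.
  f_y = -x**2 - 4*x*y + 6*x + 3*y**2 - 28*y + 48.
Scan x_0 ∈ {−4, ..., 4}. For each x_0, f_y(x_0, y) is a polynomial in y; find its integer roots y ∈ {−4, ..., 4}, then test f_x and f at those candidates.
  x = -4: f_y(-4, y) = 3*y**2 - 12*y + 8; no integer root y with |y| ≤ 4.
  x = -3: f_y(-3, y) = 3*y**2 - 16*y + 21; vanishes at y ∈ {3}. (-3, 3): f_x = 0, f = 0 — SINGULAR.
  x = -2: f_y(-2, y) = 3*y**2 - 20*y + 32; vanishes at y ∈ {4}. (-2, 4): f_x = -13 ≠ 0.
  x = -1: f_y(-1, y) = 3*y**2 - 24*y + 41; no integer root y with |y| ≤ 4.
  x = 0: f_y(0, y) = 3*y**2 - 28*y + 48; no integer root y with |y| ≤ 4.
  x = 1: f_y(1, y) = 3*y**2 - 32*y + 53; no integer root y with |y| ≤ 4.
  x = 2: f_y(2, y) = 3*y**2 - 36*y + 56; no integer root y with |y| ≤ 4.
  x = 3: f_y(3, y) = 3*y**2 - 40*y + 57; no integer root y with |y| ≤ 4.
  x = 4: f_y(4, y) = 3*y**2 - 44*y + 56; no integer root y with |y| ≤ 4.
Only singular point on the grid: (-3, 3).
Classify: substitute x = -3 + u, y = 3 + v and expand: f = -3*u**3 - u**2*v - 2*u*v**2 + v**3 + v**2.
No constant or linear terms (consistent with a singular point). Quadratic part: v**2. Cubic part: -3*u**3 - u**2*v - 2*u*v**2 + v**3.
The quadratic part v**2 is a perfect square, so there is a single (double) tangent line v = 0, i.e. y = 3. Restricting the cubic part to that line (v = 0) leaves -3*u**3 ≠ 0, so f is not divisible by v and the branch is v² ≈ 3*u**3 to lowest order — this is a cusp.
Classification: cusp.


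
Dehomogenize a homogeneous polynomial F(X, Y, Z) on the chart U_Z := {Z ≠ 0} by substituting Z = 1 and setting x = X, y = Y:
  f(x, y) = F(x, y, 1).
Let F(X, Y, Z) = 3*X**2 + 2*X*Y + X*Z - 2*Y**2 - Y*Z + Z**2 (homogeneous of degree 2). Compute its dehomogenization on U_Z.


f(x, y) = 3*x**2 + 2*x*y + x - 2*y**2 - y + 1

On U_Z we set Z = 1. Each monomial c·X^i·Y^j·Z^k in F becomes c·x^i·y^j·1^k = c·x^i·y^j.
Substituting Z = 1: F(X, Y, 1) = 3*x**2 + 2*x*y + x - 2*y**2 - y + 1.
Note: deg(f) ≤ deg(F) = 2; strict inequality happens when F is divisible by Z (lost terms).


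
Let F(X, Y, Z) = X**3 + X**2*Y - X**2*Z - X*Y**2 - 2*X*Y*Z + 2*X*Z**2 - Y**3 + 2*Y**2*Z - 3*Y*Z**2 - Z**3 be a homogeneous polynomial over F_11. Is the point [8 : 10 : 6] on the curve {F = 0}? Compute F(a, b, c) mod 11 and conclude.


F(8,10,6) ≡ 6 (mod 11); P is NOT on the curve.

Evaluate F(8, 10, 6) term-by-term (mod 11).
  X**3 ↦ 1·512·1·1 = 512
  X**2*Y ↦ 1·64·10·1 = 640
  -X**2*Z ↦ -1·64·1·6 = -384
  -X*Y**2 ↦ -1·8·100·1 = -800
  -2*X*Y*Z ↦ -2·8·10·6 = -960
  2*X*Z**2 ↦ 2·8·1·36 = 576
  -Y**3 ↦ -1·1·1000·1 = -1000
  2*Y**2*Z ↦ 2·1·100·6 = 1200
  -3*Y*Z**2 ↦ -3·1·10·36 = -1080
  -Z**3 ↦ -1·1·1·216 = -216
Sum: F(8, 10, 6) = (512) + (640) + (-384) + (-800) + (-960) + (576) + (-1000) + (1200) + (-1080) + (-216) = -1512.
Reducing mod 11: -1512 ≡ 6 (mod 11).
Since F(a, b, c) ≡ 6 ≠ 0 (mod 11), P does NOT lie on the curve.


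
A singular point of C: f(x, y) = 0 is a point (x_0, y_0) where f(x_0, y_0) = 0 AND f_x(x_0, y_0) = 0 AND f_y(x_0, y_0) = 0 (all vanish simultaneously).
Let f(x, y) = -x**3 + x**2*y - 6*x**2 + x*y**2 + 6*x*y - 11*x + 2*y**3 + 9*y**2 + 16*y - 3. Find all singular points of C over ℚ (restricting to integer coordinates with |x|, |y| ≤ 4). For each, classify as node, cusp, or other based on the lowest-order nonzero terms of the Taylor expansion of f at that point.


Singular points: {(-2, -1)}; classification: node.

Compute partial derivatives:
  f_x = -3*x**2 + 2*x*y - 12*x + y**2 + 6*y - 11.
  f_y = x**2 + 2*x*y + 6*x + 6*y**2 + 18*y + 16.
Scan x_0 ∈ {−4, ..., 4}. For each x_0, f_y(x_0, y) is a polynomial in y; find its integer roots y ∈ {−4, ..., 4}, then test f_x and f at those candidates.
  x = -4: f_y(-4, y) = 6*y**2 + 10*y + 8; no integer root y with |y| ≤ 4.
  x = -3: f_y(-3, y) = 6*y**2 + 12*y + 7; no integer root y with |y| ≤ 4.
  x = -2: f_y(-2, y) = 6*y**2 + 14*y + 8; vanishes at y ∈ {-1}. (-2, -1): f_x = 0, f = 0 — SINGULAR.
  x = -1: f_y(-1, y) = 6*y**2 + 16*y + 11; no integer root y with |y| ≤ 4.
  x = 0: f_y(0, y) = 6*y**2 + 18*y + 16; no integer root y with |y| ≤ 4.
  x = 1: f_y(1, y) = 6*y**2 + 20*y + 23; no integer root y with |y| ≤ 4.
  x = 2: f_y(2, y) = 6*y**2 + 22*y + 32; no integer root y with |y| ≤ 4.
  x = 3: f_y(3, y) = 6*y**2 + 24*y + 43; no integer root y with |y| ≤ 4.
  x = 4: f_y(4, y) = 6*y**2 + 26*y + 56; no integer root y with |y| ≤ 4.
Only singular point on the grid: (-2, -1).
Classify: substitute x = -2 + u, y = -1 + v and expand: f = -u**3 + u**2*v - u**2 + u*v**2 + 2*v**3 + v**2.
No constant or linear terms (consistent with a singular point). Quadratic part: -u**2 + v**2. Cubic part: -u**3 + u**2*v + u*v**2 + 2*v**3.
The quadratic part v**2 - u**2 = (v − u)(v + u) splits into two distinct linear factors, so there are two distinct tangent lines y − -1 = ±(x − -2) — this is a node (ordinary double point).
Classification: node.


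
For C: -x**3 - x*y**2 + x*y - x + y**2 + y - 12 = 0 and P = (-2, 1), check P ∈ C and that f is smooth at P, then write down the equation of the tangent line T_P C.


Tangent line at P: -13*x + 5*y - 31 = 0.

Step 1: f(-2, 1) = 0, so P lies on C.
Step 2: partial derivatives
  f_x(x, y) = -3*x**2 - y**2 + y - 1, f_y(x, y) = -2*x*y + x + 2*y + 1.
  f_x(P) = -13, f_y(P) = 5 (gradient nonzero, so P is smooth).
Step 3: tangent line at P: -13·(x − -2) + 5·(y − 1) = 0.
Expanding: -13*x + 5*y - 31 = 0.


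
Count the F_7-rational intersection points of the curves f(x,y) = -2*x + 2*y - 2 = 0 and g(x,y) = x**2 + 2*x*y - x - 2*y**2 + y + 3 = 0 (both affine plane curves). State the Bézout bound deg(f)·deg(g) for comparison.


Common zeros: ∅; count = 0; Bézout bound = 2.

deg(f) = 1, deg(g) = 2, so Bézout bound = 2.
Scan x ∈ F_7. For each x, list the y ∈ F_7 with f(x, y) ≡ 0 and those with g(x, y) ≡ 0 (mod 7); the common zeros in that column are the intersection.
  x = 0: f ≡ 0 at y ∈ {1}; g ≡ 0 at y ∈ {5, 6}; common: ∅.
  x = 1: f ≡ 0 at y ∈ {2}; g ≡ 0 at y ∈ ∅; common: ∅.
  x = 2: f ≡ 0 at y ∈ {3}; g ≡ 0 at y ∈ {2, 4}; common: ∅.
  x = 3: f ≡ 0 at y ∈ {4}; g ≡ 0 at y ∈ {1, 6}; common: ∅.
  x = 4: f ≡ 0 at y ∈ {5}; g ≡ 0 at y ∈ ∅; common: ∅.
  x = 5: f ≡ 0 at y ∈ {6}; g ≡ 0 at y ∈ {4, 5}; common: ∅.
  x = 6: f ≡ 0 at y ∈ {0}; g ≡ 0 at y ∈ ∅; common: ∅.
Collecting: common zeros = ∅, so the count is 0.
Comparison with the Bézout bound: 0 ≤ 2 = deg(f)·deg(g), as expected for curves with no common component (the affine F_7-count falls short of the bound because intersections may lie at infinity, over extension fields, or carry multiplicity).


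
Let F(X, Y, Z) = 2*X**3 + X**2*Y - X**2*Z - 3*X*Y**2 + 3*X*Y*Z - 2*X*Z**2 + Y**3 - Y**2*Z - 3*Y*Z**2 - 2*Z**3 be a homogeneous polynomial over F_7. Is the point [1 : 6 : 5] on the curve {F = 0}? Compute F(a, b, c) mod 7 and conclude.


F(1,6,5) ≡ 6 (mod 7); P is NOT on the curve.

Evaluate F(1, 6, 5) term-by-term (mod 7).
  2*X**3 ↦ 2·1·1·1 = 2
  X**2*Y ↦ 1·1·6·1 = 6
  -X**2*Z ↦ -1·1·1·5 = -5
  -3*X*Y**2 ↦ -3·1·36·1 = -108
  3*X*Y*Z ↦ 3·1·6·5 = 90
  -2*X*Z**2 ↦ -2·1·1·25 = -50
  Y**3 ↦ 1·1·216·1 = 216
  -Y**2*Z ↦ -1·1·36·5 = -180
  -3*Y*Z**2 ↦ -3·1·6·25 = -450
  -2*Z**3 ↦ -2·1·1·125 = -250
Sum: F(1, 6, 5) = (2) + (6) + (-5) + (-108) + (90) + (-50) + (216) + (-180) + (-450) + (-250) = -729.
Reducing mod 7: -729 ≡ 6 (mod 7).
Since F(a, b, c) ≡ 6 ≠ 0 (mod 7), P does NOT lie on the curve.


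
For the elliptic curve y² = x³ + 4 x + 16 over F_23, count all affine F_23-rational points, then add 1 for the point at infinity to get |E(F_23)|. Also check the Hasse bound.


Affine points = {(0, 4), (0, 19), (2, 3), (2, 20), (3, 3), (3, 20), (4, 2), (4, 21), (5, 0), (6, 7), (6, 16), (8, 10), (8, 13), (15, 1), (15, 22), (16, 6), (16, 17), (17, 11), (17, 12), (18, 3), (18, 20), (20, 0), (21, 0)}; affine count = 23; |E(F_23)| = 24.

Discriminant check: Δ ∝ 4a³ + 27b² = 4·4³ + 27·16² = 4·64 + 27·256 ≡ 15 (mod 23). Nonzero ⇒ E is nonsingular.
For each x ∈ F_23, compute rhs = x³ + 4·x + 16 mod 23, then count y ∈ F_23 with y² ≡ rhs.
  x = 0: rhs = 16, matching y values: 4, 19 (2 points).
  x = 1: rhs = 21, matching y values: none (0 points).
  x = 2: rhs = 9, matching y values: 3, 20 (2 points).
  x = 3: rhs = 9, matching y values: 3, 20 (2 points).
  x = 4: rhs = 4, matching y values: 2, 21 (2 points).
  x = 5: rhs = 0, matching y values: 0 (1 points).
  x = 6: rhs = 3, matching y values: 7, 16 (2 points).
  x = 7: rhs = 19, matching y values: none (0 points).
  x = 8: rhs = 8, matching y values: 10, 13 (2 points).
  x = 9: rhs = 22, matching y values: none (0 points).
  x = 10: rhs = 21, matching y values: none (0 points).
  x = 11: rhs = 11, matching y values: none (0 points).
  x = 12: rhs = 21, matching y values: none (0 points).
  x = 13: rhs = 11, matching y values: none (0 points).
  x = 14: rhs = 10, matching y values: none (0 points).
  x = 15: rhs = 1, matching y values: 1, 22 (2 points).
  x = 16: rhs = 13, matching y values: 6, 17 (2 points).
  x = 17: rhs = 6, matching y values: 11, 12 (2 points).
  x = 18: rhs = 9, matching y values: 3, 20 (2 points).
  x = 19: rhs = 5, matching y values: none (0 points).
  x = 20: rhs = 0, matching y values: 0 (1 points).
  x = 21: rhs = 0, matching y values: 0 (1 points).
  x = 22: rhs = 11, matching y values: none (0 points).
Total affine count: 23.
Full point count |E(F_23)| = 23 + 1 = 24.
Hasse bound: |24 − (23+1)| = |0| = 0 ≤ 2√23 ≈ 9.5917 ✓.


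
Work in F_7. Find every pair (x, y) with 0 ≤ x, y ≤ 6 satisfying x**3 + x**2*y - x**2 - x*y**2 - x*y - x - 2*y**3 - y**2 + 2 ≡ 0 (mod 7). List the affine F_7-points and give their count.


Affine F_7-points: {(0, 5), (5, 3), (5, 5), (6, 4)}; count = 4.

For each of the 49 pairs (x, y) ∈ F_7², evaluate f(x, y) mod 7. Record the zeros.
  x = 0: [0↦2, 1↦6, 2↦3, 3↦2, 4↦5, 5↦0, 6↦3]  zeros at y ∈ {5}
  x = 1: [0↦1, 1↦4, 2↦5, 3↦6, 4↦2, 5↦2, 6↦1]  zeros at y ∈ ∅
  x = 2: [0↦4, 1↦1, 2↦1, 3↦6, 4↦4, 5↦4, 6↦1]  zeros at y ∈ ∅
  x = 3: [0↦3, 1↦3, 2↦4, 3↦1, 4↦3, 5↦5, 6↦2]  zeros at y ∈ ∅
  x = 4: [0↦4, 1↦2, 2↦6, 3↦4, 4↦5, 5↦4, 6↦3]  zeros at y ∈ ∅
  x = 5: [0↦6, 1↦4, 2↦6, 3↦0, 4↦2, 5↦0, 6↦3]  zeros at y ∈ {3, 5}
  x = 6: [0↦1, 1↦1, 2↦3, 3↦2, 4↦0, 5↦6, 6↦1]  zeros at y ∈ {4}
Collecting zeros: affine points = {(0, 5), (5, 3), (5, 5), (6, 4)}.
Total count |C(F_7)_aff| = 4.


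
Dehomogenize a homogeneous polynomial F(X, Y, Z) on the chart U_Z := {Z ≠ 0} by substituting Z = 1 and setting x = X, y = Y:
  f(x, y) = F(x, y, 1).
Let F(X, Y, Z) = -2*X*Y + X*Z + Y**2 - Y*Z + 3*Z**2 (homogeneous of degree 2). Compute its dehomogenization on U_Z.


f(x, y) = -2*x*y + x + y**2 - y + 3

On U_Z we set Z = 1. Each monomial c·X^i·Y^j·Z^k in F becomes c·x^i·y^j·1^k = c·x^i·y^j.
Substituting Z = 1: F(X, Y, 1) = -2*x*y + x + y**2 - y + 3.
Note: deg(f) ≤ deg(F) = 2; strict inequality happens when F is divisible by Z (lost terms).


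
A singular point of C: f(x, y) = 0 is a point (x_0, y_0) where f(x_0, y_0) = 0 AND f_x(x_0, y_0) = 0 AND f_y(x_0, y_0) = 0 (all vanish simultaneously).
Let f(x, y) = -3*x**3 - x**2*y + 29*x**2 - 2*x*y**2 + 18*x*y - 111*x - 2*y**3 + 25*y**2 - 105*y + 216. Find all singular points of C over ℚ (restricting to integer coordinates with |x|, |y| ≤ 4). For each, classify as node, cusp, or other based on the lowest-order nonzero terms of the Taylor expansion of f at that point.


Singular points: {(3, 3)}; classification: node.

Compute partial derivatives:
  f_x = -9*x**2 - 2*x*y + 58*x - 2*y**2 + 18*y - 111.
  f_y = -x**2 - 4*x*y + 18*x - 6*y**2 + 50*y - 105.
Scan x_0 ∈ {−4, ..., 4}. For each x_0, f_y(x_0, y) is a polynomial in y; find its integer roots y ∈ {−4, ..., 4}, then test f_x and f at those candidates.
  x = -4: f_y(-4, y) = -6*y**2 + 66*y - 193; no integer root y with |y| ≤ 4.
  x = -3: f_y(-3, y) = -6*y**2 + 62*y - 168; no integer root y with |y| ≤ 4.
  x = -2: f_y(-2, y) = -6*y**2 + 58*y - 145; no integer root y with |y| ≤ 4.
  x = -1: f_y(-1, y) = -6*y**2 + 54*y - 124; no integer root y with |y| ≤ 4.
  x = 0: f_y(0, y) = -6*y**2 + 50*y - 105; no integer root y with |y| ≤ 4.
  x = 1: f_y(1, y) = -6*y**2 + 46*y - 88; vanishes at y ∈ {4}. (1, 4): f_x = -30 ≠ 0.
  x = 2: f_y(2, y) = -6*y**2 + 42*y - 73; no integer root y with |y| ≤ 4.
  x = 3: f_y(3, y) = -6*y**2 + 38*y - 60; vanishes at y ∈ {3}. (3, 3): f_x = 0, f = 0 — SINGULAR.
  x = 4: f_y(4, y) = -6*y**2 + 34*y - 49; no integer root y with |y| ≤ 4.
Only singular point on the grid: (3, 3).
Classify: substitute x = 3 + u, y = 3 + v and expand: f = -3*u**3 - u**2*v - u**2 - 2*u*v**2 - 2*v**3 + v**2.
No constant or linear terms (consistent with a singular point). Quadratic part: -u**2 + v**2. Cubic part: -3*u**3 - u**2*v - 2*u*v**2 - 2*v**3.
The quadratic part v**2 - u**2 = (v − u)(v + u) splits into two distinct linear factors, so there are two distinct tangent lines y − 3 = ±(x − 3) — this is a node (ordinary double point).
Classification: node.


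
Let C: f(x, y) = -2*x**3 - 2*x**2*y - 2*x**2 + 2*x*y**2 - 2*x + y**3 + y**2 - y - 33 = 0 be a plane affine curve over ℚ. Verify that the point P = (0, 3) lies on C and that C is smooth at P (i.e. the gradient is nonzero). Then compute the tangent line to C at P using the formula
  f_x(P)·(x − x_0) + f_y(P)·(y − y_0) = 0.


Tangent line at P: 16*x + 32*y - 96 = 0.

Step 1: f(0, 3) = 0, so P lies on C.
Step 2: partial derivatives
  f_x(x, y) = -6*x**2 - 4*x*y - 4*x + 2*y**2 - 2, f_y(x, y) = -2*x**2 + 4*x*y + 3*y**2 + 2*y - 1.
  f_x(P) = 16, f_y(P) = 32 (gradient nonzero, so P is smooth).
Step 3: tangent line at P: 16·(x − 0) + 32·(y − 3) = 0.
Expanding: 16*x + 32*y - 96 = 0.


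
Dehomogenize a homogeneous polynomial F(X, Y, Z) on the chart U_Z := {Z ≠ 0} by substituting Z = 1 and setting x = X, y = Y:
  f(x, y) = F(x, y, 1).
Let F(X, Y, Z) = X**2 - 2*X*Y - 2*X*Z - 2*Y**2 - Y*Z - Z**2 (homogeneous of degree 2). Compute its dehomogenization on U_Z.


f(x, y) = x**2 - 2*x*y - 2*x - 2*y**2 - y - 1

On U_Z we set Z = 1. Each monomial c·X^i·Y^j·Z^k in F becomes c·x^i·y^j·1^k = c·x^i·y^j.
Substituting Z = 1: F(X, Y, 1) = x**2 - 2*x*y - 2*x - 2*y**2 - y - 1.
Note: deg(f) ≤ deg(F) = 2; strict inequality happens when F is divisible by Z (lost terms).


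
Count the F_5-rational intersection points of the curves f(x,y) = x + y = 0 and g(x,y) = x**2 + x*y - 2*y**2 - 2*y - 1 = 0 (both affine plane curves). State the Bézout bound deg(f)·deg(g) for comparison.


Common zeros: {(2, 3), (4, 1)}; count = 2; Bézout bound = 2.

deg(f) = 1, deg(g) = 2, so Bézout bound = 2.
Scan x ∈ F_5. For each x, list the y ∈ F_5 with f(x, y) ≡ 0 and those with g(x, y) ≡ 0 (mod 5); the common zeros in that column are the intersection.
  x = 0: f ≡ 0 at y ∈ {0}; g ≡ 0 at y ∈ {1, 3}; common: ∅.
  x = 1: f ≡ 0 at y ∈ {4}; g ≡ 0 at y ∈ {0, 2}; common: ∅.
  x = 2: f ≡ 0 at y ∈ {3}; g ≡ 0 at y ∈ {2, 3}; common: {3}.
  x = 3: f ≡ 0 at y ∈ {2}; g ≡ 0 at y ∈ {4}; common: ∅.
  x = 4: f ≡ 0 at y ∈ {1}; g ≡ 0 at y ∈ {0, 1}; common: {1}.
Collecting: common zeros = {(2, 3), (4, 1)}, so the count is 2.
Comparison with the Bézout bound: 2 ≤ 2 = deg(f)·deg(g), as expected for curves with no common component (the bound is attained).
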